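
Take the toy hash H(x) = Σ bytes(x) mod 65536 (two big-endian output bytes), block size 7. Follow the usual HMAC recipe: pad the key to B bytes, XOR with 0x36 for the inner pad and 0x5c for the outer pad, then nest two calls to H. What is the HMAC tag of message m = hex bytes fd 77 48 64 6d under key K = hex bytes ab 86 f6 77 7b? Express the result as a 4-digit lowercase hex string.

041e

Key hex bytes ab 86 f6 77 7b is 5 bytes ≤ B = 7; zero-pad to 7 bytes: K' = ab 86 f6 77 7b 00 00.
K' ⊕ ipad = 9d b0 c0 41 4d 36 36.  K' ⊕ opad = f7 da aa 2b 27 5c 5c.
Inner input = (K'⊕ipad) ∥ m = 9d b0 c0 41 4d 36 36 ∥ fd 77 48 64 6d.
Inner hash: sum = 157+176+192+65+77+54+54+253+119+72+100+109 = 1428 → 05 94.
Outer input = (K'⊕opad) ∥ inner = f7 da aa 2b 27 5c 5c ∥ 05 94.
Outer hash (tag): sum = 247+218+170+43+39+92+92+5+148 = 1054 → 04 1e.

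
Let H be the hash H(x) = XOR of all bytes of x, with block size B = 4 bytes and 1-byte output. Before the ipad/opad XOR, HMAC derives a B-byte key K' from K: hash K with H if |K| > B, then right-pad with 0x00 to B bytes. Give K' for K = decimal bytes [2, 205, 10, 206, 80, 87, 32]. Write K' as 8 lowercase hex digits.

2c000000

|K| = 7 > B = 4, so first hash the key.
H(K): XOR 02⊕cd⊕0a⊕ce⊕50⊕57⊕20 = 2c.
Zero-pad H(K) = 2c to 4 bytes: K' = 2c 00 00 00.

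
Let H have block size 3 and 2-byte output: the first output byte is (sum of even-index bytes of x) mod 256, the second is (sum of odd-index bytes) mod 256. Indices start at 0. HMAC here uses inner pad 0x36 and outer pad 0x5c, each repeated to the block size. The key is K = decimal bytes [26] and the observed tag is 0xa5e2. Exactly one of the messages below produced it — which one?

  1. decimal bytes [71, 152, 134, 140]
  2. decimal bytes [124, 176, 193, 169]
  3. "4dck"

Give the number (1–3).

1

Key decimal bytes [26] = 1a is 1 byte ≤ B = 3; zero-pad to 3 bytes: K' = 1a 00 00.
K' ⊕ ipad = 2c 36 36; K' ⊕ opad = 46 5c 5c.
m1: inner = H(2c 36 36 47 98 86 8c) = 86 03; tag = H(46 5c 5c 86 03) = a5e2 ← matches
m2: inner = H(2c 36 36 7c b0 c1 a9) = bb 73; tag = H(46 5c 5c bb 73) = 1517
m3: inner = H(2c 36 36 34 64 63 6b) = 31 cd; tag = H(46 5c 5c 31 cd) = 6f8d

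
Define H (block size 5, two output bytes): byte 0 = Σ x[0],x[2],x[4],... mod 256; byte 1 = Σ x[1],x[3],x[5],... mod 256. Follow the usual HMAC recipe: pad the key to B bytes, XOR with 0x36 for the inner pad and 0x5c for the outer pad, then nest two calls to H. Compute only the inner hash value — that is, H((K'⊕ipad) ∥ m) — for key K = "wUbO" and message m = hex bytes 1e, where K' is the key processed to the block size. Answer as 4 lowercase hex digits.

Key "wUbO" = 77 55 62 4f is 4 bytes ≤ B = 5; zero-pad to 5 bytes: K' = 77 55 62 4f 00.
K' ⊕ ipad = 41 63 54 79 36.
Inner input = 41 63 54 79 36 ∥ 1e.
Inner hash: even-index sum = 203 mod 256 = 203; odd-index sum = 250 mod 256 = 250 → cb fa.

cbfa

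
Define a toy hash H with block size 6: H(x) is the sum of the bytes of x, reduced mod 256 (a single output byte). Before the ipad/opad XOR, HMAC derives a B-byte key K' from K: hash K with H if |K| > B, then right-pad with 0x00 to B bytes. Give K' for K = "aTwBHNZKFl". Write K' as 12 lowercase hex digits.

|K| = 10 > B = 6, so first hash the key.
H(K): sum = 97+84+119+66+72+78+90+75+70+108 = 859; mod 256 = 91 → 5b.
Zero-pad H(K) = 5b to 6 bytes: K' = 5b 00 00 00 00 00.

5b0000000000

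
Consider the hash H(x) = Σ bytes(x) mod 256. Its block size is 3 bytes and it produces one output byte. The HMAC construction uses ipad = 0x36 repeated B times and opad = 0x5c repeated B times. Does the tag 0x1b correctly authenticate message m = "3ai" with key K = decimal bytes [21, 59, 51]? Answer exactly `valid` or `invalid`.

Key decimal bytes [21, 59, 51] = 15 3b 33 is exactly B = 3 bytes: K' = 15 3b 33.
K' ⊕ ipad = 23 0d 05; K' ⊕ opad = 49 67 6f.
Inner hash: sum = 35+13+5+51+97+105 = 306; mod 256 = 50 → 32.
Outer hash (recomputed tag): sum = 73+103+111+50 = 337; mod 256 = 81 → 51.
Recomputed tag = 51; claimed = 1b → mismatch.

invalid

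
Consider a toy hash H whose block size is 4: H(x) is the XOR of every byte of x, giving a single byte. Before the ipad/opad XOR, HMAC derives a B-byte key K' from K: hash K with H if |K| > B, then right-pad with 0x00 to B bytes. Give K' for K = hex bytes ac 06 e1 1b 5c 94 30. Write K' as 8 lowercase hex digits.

|K| = 7 > B = 4, so first hash the key.
H(K): XOR ac⊕06⊕e1⊕1b⊕5c⊕94⊕30 = a8.
Zero-pad H(K) = a8 to 4 bytes: K' = a8 00 00 00.

a8000000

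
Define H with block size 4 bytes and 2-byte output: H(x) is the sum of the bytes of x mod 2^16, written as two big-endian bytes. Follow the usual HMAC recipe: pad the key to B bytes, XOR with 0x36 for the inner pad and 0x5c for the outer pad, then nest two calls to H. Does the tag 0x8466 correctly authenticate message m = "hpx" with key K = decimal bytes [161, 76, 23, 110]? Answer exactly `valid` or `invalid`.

invalid

Key decimal bytes [161, 76, 23, 110] = a1 4c 17 6e is exactly B = 4 bytes: K' = a1 4c 17 6e.
K' ⊕ ipad = 97 7a 21 58; K' ⊕ opad = fd 10 4b 32.
Inner hash: sum = 151+122+33+88+104+112+120 = 730 → 02 da.
Outer hash (recomputed tag): sum = 253+16+75+50+2+218 = 614 → 02 66.
Recomputed tag = 0266; claimed = 8466 → mismatch.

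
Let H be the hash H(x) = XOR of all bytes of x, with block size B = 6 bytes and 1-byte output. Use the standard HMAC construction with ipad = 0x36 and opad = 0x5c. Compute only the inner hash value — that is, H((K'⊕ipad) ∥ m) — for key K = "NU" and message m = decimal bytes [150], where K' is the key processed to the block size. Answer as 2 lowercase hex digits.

Key "NU" = 4e 55 is 2 bytes ≤ B = 6; zero-pad to 6 bytes: K' = 4e 55 00 00 00 00.
K' ⊕ ipad = 78 63 36 36 36 36.
Inner input = 78 63 36 36 36 36 ∥ 96.
Inner hash: XOR 78⊕63⊕36⊕36⊕36⊕36⊕96 = 8d.

8d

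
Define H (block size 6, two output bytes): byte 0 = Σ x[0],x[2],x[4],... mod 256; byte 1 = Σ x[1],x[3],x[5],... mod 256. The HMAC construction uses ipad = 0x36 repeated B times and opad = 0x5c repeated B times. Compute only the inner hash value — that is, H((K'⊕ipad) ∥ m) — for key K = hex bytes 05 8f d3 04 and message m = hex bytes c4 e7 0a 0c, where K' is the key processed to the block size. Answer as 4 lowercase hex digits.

Key hex bytes 05 8f d3 04 is 4 bytes ≤ B = 6; zero-pad to 6 bytes: K' = 05 8f d3 04 00 00.
K' ⊕ ipad = 33 b9 e5 32 36 36.
Inner input = 33 b9 e5 32 36 36 ∥ c4 e7 0a 0c.
Inner hash: even-index sum = 540 mod 256 = 28; odd-index sum = 532 mod 256 = 20 → 1c 14.

1c14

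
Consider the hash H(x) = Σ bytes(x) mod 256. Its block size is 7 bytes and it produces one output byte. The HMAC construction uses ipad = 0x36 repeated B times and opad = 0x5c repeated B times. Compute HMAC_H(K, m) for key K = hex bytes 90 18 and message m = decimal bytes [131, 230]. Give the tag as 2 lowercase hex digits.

Key hex bytes 90 18 is 2 bytes ≤ B = 7; zero-pad to 7 bytes: K' = 90 18 00 00 00 00 00.
K' ⊕ ipad = a6 2e 36 36 36 36 36.  K' ⊕ opad = cc 44 5c 5c 5c 5c 5c.
Inner input = (K'⊕ipad) ∥ m = a6 2e 36 36 36 36 36 ∥ 83 e6.
Inner hash: sum = 166+46+54+54+54+54+54+131+230 = 843; mod 256 = 75 → 4b.
Outer input = (K'⊕opad) ∥ inner = cc 44 5c 5c 5c 5c 5c ∥ 4b.
Outer hash (tag): sum = 204+68+92+92+92+92+92+75 = 807; mod 256 = 39 → 27.

27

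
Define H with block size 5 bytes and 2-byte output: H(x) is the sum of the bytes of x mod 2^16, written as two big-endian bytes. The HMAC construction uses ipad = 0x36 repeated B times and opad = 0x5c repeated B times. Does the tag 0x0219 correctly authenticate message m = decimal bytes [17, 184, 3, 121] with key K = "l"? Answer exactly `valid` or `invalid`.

valid

Key "l" = 6c is 1 byte ≤ B = 5; zero-pad to 5 bytes: K' = 6c 00 00 00 00.
K' ⊕ ipad = 5a 36 36 36 36; K' ⊕ opad = 30 5c 5c 5c 5c.
Inner hash: sum = 90+54+54+54+54+17+184+3+121 = 631 → 02 77.
Outer hash (recomputed tag): sum = 48+92+92+92+92+2+119 = 537 → 02 19.
Recomputed tag = 0219; claimed = 0219 → match.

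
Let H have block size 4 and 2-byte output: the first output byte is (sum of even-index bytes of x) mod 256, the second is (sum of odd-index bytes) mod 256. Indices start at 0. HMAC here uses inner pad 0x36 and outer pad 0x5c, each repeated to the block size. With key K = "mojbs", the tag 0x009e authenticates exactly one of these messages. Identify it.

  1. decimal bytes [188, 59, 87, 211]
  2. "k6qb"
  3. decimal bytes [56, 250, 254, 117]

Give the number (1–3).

2

Key "mojbs" = 6d 6f 6a 62 73 is 5 bytes > B = 4, so hash it first: H(key) = 4a d1, then zero-pad to 4 bytes: K' = 4a d1 00 00.
K' ⊕ ipad = 7c e7 36 36; K' ⊕ opad = 16 8d 5c 5c.
m1: inner = H(7c e7 36 36 bc 3b 57 d3) = c5 2b; tag = H(16 8d 5c 5c c5 2b) = 3714
m2: inner = H(7c e7 36 36 6b 36 71 62) = 8e b5; tag = H(16 8d 5c 5c 8e b5) = 009e ← matches
m3: inner = H(7c e7 36 36 38 fa fe 75) = e8 8c; tag = H(16 8d 5c 5c e8 8c) = 5a75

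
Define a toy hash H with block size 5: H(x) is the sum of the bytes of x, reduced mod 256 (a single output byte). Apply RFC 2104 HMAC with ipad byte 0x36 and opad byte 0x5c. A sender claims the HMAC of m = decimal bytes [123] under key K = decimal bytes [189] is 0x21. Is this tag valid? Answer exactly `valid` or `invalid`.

invalid

Key decimal bytes [189] = bd is 1 byte ≤ B = 5; zero-pad to 5 bytes: K' = bd 00 00 00 00.
K' ⊕ ipad = 8b 36 36 36 36; K' ⊕ opad = e1 5c 5c 5c 5c.
Inner hash: sum = 139+54+54+54+54+123 = 478; mod 256 = 222 → de.
Outer hash (recomputed tag): sum = 225+92+92+92+92+222 = 815; mod 256 = 47 → 2f.
Recomputed tag = 2f; claimed = 21 → mismatch.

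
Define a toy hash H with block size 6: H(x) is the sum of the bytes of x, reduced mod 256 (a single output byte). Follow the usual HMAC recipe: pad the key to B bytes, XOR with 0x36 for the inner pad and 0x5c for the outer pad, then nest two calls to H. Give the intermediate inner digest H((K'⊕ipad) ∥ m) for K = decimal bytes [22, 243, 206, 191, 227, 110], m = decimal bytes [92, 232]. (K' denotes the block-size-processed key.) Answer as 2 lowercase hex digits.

Key decimal bytes [22, 243, 206, 191, 227, 110] = 16 f3 ce bf e3 6e is exactly B = 6 bytes: K' = 16 f3 ce bf e3 6e.
K' ⊕ ipad = 20 c5 f8 89 d5 58.
Inner input = 20 c5 f8 89 d5 58 ∥ 5c e8.
Inner hash: sum = 32+197+248+137+213+88+92+232 = 1239; mod 256 = 215 → d7.

d7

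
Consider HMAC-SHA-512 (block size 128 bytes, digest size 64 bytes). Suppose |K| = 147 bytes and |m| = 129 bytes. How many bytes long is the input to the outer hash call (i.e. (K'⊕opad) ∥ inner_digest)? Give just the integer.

Key is 147 > 128 bytes, so it is hashed to 64 bytes then zero-padded to 128: |K'| = 128.
Outer input = (K'⊕opad) ∥ H(inner) → 128 + 64 = 192 bytes.

192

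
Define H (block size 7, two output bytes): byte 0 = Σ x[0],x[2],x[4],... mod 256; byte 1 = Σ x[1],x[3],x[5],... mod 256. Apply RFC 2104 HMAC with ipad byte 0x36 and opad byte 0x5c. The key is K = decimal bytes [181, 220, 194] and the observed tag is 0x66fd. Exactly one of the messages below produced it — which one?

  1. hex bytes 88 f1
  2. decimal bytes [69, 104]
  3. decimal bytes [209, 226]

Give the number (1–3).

3

Key decimal bytes [181, 220, 194] = b5 dc c2 is 3 bytes ≤ B = 7; zero-pad to 7 bytes: K' = b5 dc c2 00 00 00 00.
K' ⊕ ipad = 83 ea f4 36 36 36 36; K' ⊕ opad = e9 80 9e 5c 5c 5c 5c.
m1: inner = H(83 ea f4 36 36 36 36 88 f1) = d4 de; tag = H(e9 80 9e 5c 5c 5c 5c d4 de) = 1d0c
m2: inner = H(83 ea f4 36 36 36 36 45 68) = 4b 9b; tag = H(e9 80 9e 5c 5c 5c 5c 4b 9b) = da83
m3: inner = H(83 ea f4 36 36 36 36 d1 e2) = c5 27; tag = H(e9 80 9e 5c 5c 5c 5c c5 27) = 66fd ← matches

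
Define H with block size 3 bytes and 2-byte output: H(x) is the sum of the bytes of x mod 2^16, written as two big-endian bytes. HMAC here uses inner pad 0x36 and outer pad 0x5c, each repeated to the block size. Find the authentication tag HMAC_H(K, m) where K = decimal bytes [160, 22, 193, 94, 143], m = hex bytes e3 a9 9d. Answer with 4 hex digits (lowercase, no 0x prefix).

01d9

Key decimal bytes [160, 22, 193, 94, 143] = a0 16 c1 5e 8f is 5 bytes > B = 3, so hash it first: H(key) = 02 64, then zero-pad to 3 bytes: K' = 02 64 00.
K' ⊕ ipad = 34 52 36.  K' ⊕ opad = 5e 38 5c.
Inner input = (K'⊕ipad) ∥ m = 34 52 36 ∥ e3 a9 9d.
Inner hash: sum = 52+82+54+227+169+157 = 741 → 02 e5.
Outer input = (K'⊕opad) ∥ inner = 5e 38 5c ∥ 02 e5.
Outer hash (tag): sum = 94+56+92+2+229 = 473 → 01 d9.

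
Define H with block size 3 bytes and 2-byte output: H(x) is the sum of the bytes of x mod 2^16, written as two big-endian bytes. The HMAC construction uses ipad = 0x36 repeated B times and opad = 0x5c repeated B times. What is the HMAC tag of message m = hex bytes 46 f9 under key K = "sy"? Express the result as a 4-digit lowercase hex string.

00bb

Key "sy" = 73 79 is 2 bytes ≤ B = 3; zero-pad to 3 bytes: K' = 73 79 00.
K' ⊕ ipad = 45 4f 36.  K' ⊕ opad = 2f 25 5c.
Inner input = (K'⊕ipad) ∥ m = 45 4f 36 ∥ 46 f9.
Inner hash: sum = 69+79+54+70+249 = 521 → 02 09.
Outer input = (K'⊕opad) ∥ inner = 2f 25 5c ∥ 02 09.
Outer hash (tag): sum = 47+37+92+2+9 = 187 → 00 bb.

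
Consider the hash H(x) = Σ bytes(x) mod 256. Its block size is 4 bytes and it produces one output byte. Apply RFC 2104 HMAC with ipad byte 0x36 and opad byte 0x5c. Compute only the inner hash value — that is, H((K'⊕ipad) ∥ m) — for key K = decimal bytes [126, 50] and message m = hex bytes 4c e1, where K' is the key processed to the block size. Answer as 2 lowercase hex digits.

Key decimal bytes [126, 50] = 7e 32 is 2 bytes ≤ B = 4; zero-pad to 4 bytes: K' = 7e 32 00 00.
K' ⊕ ipad = 48 04 36 36.
Inner input = 48 04 36 36 ∥ 4c e1.
Inner hash: sum = 72+4+54+54+76+225 = 485; mod 256 = 229 → e5.

e5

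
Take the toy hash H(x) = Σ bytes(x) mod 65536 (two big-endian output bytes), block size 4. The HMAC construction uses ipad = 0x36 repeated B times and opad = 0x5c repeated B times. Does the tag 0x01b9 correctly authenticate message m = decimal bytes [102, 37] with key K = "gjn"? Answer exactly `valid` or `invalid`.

invalid

Key "gjn" = 67 6a 6e is 3 bytes ≤ B = 4; zero-pad to 4 bytes: K' = 67 6a 6e 00.
K' ⊕ ipad = 51 5c 58 36; K' ⊕ opad = 3b 36 32 5c.
Inner hash: sum = 81+92+88+54+102+37 = 454 → 01 c6.
Outer hash (recomputed tag): sum = 59+54+50+92+1+198 = 454 → 01 c6.
Recomputed tag = 01c6; claimed = 01b9 → mismatch.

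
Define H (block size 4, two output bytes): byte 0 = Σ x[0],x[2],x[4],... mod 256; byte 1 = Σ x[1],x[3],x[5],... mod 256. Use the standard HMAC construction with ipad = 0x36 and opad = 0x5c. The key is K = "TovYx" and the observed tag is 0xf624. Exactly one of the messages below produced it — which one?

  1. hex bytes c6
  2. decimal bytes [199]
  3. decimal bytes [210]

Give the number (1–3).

3

Key "TovYx" = 54 6f 76 59 78 is 5 bytes > B = 4, so hash it first: H(key) = 42 c8, then zero-pad to 4 bytes: K' = 42 c8 00 00.
K' ⊕ ipad = 74 fe 36 36; K' ⊕ opad = 1e 94 5c 5c.
m1: inner = H(74 fe 36 36 c6) = 70 34; tag = H(1e 94 5c 5c 70 34) = ea24
m2: inner = H(74 fe 36 36 c7) = 71 34; tag = H(1e 94 5c 5c 71 34) = eb24
m3: inner = H(74 fe 36 36 d2) = 7c 34; tag = H(1e 94 5c 5c 7c 34) = f624 ← matches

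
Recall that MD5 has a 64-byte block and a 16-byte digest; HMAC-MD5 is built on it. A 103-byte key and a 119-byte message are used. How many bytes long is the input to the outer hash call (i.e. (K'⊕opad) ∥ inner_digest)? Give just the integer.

80

Key is 103 > 64 bytes, so it is hashed to 16 bytes then zero-padded to 64: |K'| = 64.
Outer input = (K'⊕opad) ∥ H(inner) → 64 + 16 = 80 bytes.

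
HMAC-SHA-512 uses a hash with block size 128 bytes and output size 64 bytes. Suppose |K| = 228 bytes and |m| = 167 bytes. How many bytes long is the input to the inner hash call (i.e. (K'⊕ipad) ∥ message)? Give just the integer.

295

Key is 228 > 128 bytes, so it is hashed to 64 bytes then zero-padded to 128: |K'| = 128.
Inner input = (K'⊕ipad) ∥ m → 128 + 167 = 295 bytes.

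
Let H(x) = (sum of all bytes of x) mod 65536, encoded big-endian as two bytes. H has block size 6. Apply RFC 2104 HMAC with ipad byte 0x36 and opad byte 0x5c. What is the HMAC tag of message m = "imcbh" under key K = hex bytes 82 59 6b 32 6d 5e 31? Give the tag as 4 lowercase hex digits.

Key hex bytes 82 59 6b 32 6d 5e 31 is 7 bytes > B = 6, so hash it first: H(key) = 02 74, then zero-pad to 6 bytes: K' = 02 74 00 00 00 00.
K' ⊕ ipad = 34 42 36 36 36 36.  K' ⊕ opad = 5e 28 5c 5c 5c 5c.
Inner input = (K'⊕ipad) ∥ m = 34 42 36 36 36 36 ∥ 69 6d 63 62 68.
Inner hash: sum = 52+66+54+54+54+54+105+109+99+98+104 = 849 → 03 51.
Outer input = (K'⊕opad) ∥ inner = 5e 28 5c 5c 5c 5c ∥ 03 51.
Outer hash (tag): sum = 94+40+92+92+92+92+3+81 = 586 → 02 4a.

024a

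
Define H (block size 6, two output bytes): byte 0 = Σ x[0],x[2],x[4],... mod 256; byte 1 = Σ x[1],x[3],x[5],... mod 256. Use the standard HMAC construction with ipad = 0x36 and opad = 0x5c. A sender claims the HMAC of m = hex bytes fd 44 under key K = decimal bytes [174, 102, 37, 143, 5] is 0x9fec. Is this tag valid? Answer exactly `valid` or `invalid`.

valid

Key decimal bytes [174, 102, 37, 143, 5] = ae 66 25 8f 05 is 5 bytes ≤ B = 6; zero-pad to 6 bytes: K' = ae 66 25 8f 05 00.
K' ⊕ ipad = 98 50 13 b9 33 36; K' ⊕ opad = f2 3a 79 d3 59 5c.
Inner hash: even-index sum = 475 mod 256 = 219; odd-index sum = 387 mod 256 = 131 → db 83.
Outer hash (recomputed tag): even-index sum = 671 mod 256 = 159; odd-index sum = 492 mod 256 = 236 → 9f ec.
Recomputed tag = 9fec; claimed = 9fec → match.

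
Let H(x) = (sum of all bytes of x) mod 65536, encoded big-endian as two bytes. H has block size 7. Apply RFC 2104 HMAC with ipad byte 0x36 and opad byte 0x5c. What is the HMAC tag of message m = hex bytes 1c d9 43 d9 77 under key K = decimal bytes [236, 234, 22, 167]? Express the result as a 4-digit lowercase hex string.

0455

Key decimal bytes [236, 234, 22, 167] = ec ea 16 a7 is 4 bytes ≤ B = 7; zero-pad to 7 bytes: K' = ec ea 16 a7 00 00 00.
K' ⊕ ipad = da dc 20 91 36 36 36.  K' ⊕ opad = b0 b6 4a fb 5c 5c 5c.
Inner input = (K'⊕ipad) ∥ m = da dc 20 91 36 36 36 ∥ 1c d9 43 d9 77.
Inner hash: sum = 218+220+32+145+54+54+54+28+217+67+217+119 = 1425 → 05 91.
Outer input = (K'⊕opad) ∥ inner = b0 b6 4a fb 5c 5c 5c ∥ 05 91.
Outer hash (tag): sum = 176+182+74+251+92+92+92+5+145 = 1109 → 04 55.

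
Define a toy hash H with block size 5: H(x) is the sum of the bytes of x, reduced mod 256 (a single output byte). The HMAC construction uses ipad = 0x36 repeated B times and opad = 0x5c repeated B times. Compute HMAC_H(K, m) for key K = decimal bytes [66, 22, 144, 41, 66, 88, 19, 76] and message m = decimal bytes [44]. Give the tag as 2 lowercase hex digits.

06

Key decimal bytes [66, 22, 144, 41, 66, 88, 19, 76] = 42 16 90 29 42 58 13 4c is 8 bytes > B = 5, so hash it first: H(key) = 0a, then zero-pad to 5 bytes: K' = 0a 00 00 00 00.
K' ⊕ ipad = 3c 36 36 36 36.  K' ⊕ opad = 56 5c 5c 5c 5c.
Inner input = (K'⊕ipad) ∥ m = 3c 36 36 36 36 ∥ 2c.
Inner hash: sum = 60+54+54+54+54+44 = 320; mod 256 = 64 → 40.
Outer input = (K'⊕opad) ∥ inner = 56 5c 5c 5c 5c ∥ 40.
Outer hash (tag): sum = 86+92+92+92+92+64 = 518; mod 256 = 6 → 06.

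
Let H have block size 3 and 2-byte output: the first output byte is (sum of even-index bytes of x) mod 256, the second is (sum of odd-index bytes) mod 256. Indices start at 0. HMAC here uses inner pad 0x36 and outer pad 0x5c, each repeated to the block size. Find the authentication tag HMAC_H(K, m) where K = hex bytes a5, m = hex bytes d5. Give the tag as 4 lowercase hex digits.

6025

Key hex bytes a5 is 1 byte ≤ B = 3; zero-pad to 3 bytes: K' = a5 00 00.
K' ⊕ ipad = 93 36 36.  K' ⊕ opad = f9 5c 5c.
Inner input = (K'⊕ipad) ∥ m = 93 36 36 ∥ d5.
Inner hash: even-index sum = 201 mod 256 = 201; odd-index sum = 267 mod 256 = 11 → c9 0b.
Outer input = (K'⊕opad) ∥ inner = f9 5c 5c ∥ c9 0b.
Outer hash (tag): even-index sum = 352 mod 256 = 96; odd-index sum = 293 mod 256 = 37 → 60 25.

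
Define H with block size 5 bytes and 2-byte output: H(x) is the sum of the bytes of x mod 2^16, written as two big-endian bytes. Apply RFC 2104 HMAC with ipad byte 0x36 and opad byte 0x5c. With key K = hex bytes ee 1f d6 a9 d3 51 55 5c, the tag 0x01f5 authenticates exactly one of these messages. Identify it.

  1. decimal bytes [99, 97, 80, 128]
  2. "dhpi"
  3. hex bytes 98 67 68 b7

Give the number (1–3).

3

Key hex bytes ee 1f d6 a9 d3 51 55 5c is 8 bytes > B = 5, so hash it first: H(key) = 04 61, then zero-pad to 5 bytes: K' = 04 61 00 00 00.
K' ⊕ ipad = 32 57 36 36 36; K' ⊕ opad = 58 3d 5c 5c 5c.
m1: inner = H(32 57 36 36 36 63 61 50 80) = 02 bf; tag = H(58 3d 5c 5c 5c 02 bf) = 026a
m2: inner = H(32 57 36 36 36 64 68 70 69) = 02 d0; tag = H(58 3d 5c 5c 5c 02 d0) = 027b
m3: inner = H(32 57 36 36 36 98 67 68 b7) = 03 49; tag = H(58 3d 5c 5c 5c 03 49) = 01f5 ← matches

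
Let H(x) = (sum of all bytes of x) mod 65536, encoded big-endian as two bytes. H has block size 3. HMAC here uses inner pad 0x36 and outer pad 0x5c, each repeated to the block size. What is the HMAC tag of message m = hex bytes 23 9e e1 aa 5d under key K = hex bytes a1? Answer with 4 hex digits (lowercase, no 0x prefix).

0264

Key hex bytes a1 is 1 byte ≤ B = 3; zero-pad to 3 bytes: K' = a1 00 00.
K' ⊕ ipad = 97 36 36.  K' ⊕ opad = fd 5c 5c.
Inner input = (K'⊕ipad) ∥ m = 97 36 36 ∥ 23 9e e1 aa 5d.
Inner hash: sum = 151+54+54+35+158+225+170+93 = 940 → 03 ac.
Outer input = (K'⊕opad) ∥ inner = fd 5c 5c ∥ 03 ac.
Outer hash (tag): sum = 253+92+92+3+172 = 612 → 02 64.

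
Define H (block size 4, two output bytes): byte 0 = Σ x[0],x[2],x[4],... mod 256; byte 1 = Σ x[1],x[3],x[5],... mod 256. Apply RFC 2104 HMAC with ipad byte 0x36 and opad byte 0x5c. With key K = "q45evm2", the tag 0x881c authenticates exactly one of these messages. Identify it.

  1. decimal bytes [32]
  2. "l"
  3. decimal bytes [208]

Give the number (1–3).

Key "q45evm2" = 71 34 35 65 76 6d 32 is 7 bytes > B = 4, so hash it first: H(key) = 4e 06, then zero-pad to 4 bytes: K' = 4e 06 00 00.
K' ⊕ ipad = 78 30 36 36; K' ⊕ opad = 12 5a 5c 5c.
m1: inner = H(78 30 36 36 20) = ce 66; tag = H(12 5a 5c 5c ce 66) = 3c1c
m2: inner = H(78 30 36 36 6c) = 1a 66; tag = H(12 5a 5c 5c 1a 66) = 881c ← matches
m3: inner = H(78 30 36 36 d0) = 7e 66; tag = H(12 5a 5c 5c 7e 66) = ec1c

2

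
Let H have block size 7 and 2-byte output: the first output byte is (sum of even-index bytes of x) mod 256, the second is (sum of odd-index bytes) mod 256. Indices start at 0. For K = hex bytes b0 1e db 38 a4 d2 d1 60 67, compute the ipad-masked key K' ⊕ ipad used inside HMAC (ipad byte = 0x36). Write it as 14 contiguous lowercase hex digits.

Key hex bytes b0 1e db 38 a4 d2 d1 60 67 is 9 bytes > B = 7, so hash it first: H(key) = 67 88, then zero-pad to 7 bytes: K' = 67 88 00 00 00 00 00.
XOR each byte with 0x36: 67⊕36=51, 88⊕36=be, 00⊕36=36, 00⊕36=36, 00⊕36=36, 00⊕36=36, 00⊕36=36.

51be3636363636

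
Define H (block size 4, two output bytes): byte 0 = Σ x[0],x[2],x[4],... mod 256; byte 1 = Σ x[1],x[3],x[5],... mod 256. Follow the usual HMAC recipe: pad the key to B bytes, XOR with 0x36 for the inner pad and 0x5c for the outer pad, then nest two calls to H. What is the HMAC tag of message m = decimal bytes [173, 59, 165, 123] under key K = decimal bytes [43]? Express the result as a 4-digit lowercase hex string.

78da

Key decimal bytes [43] = 2b is 1 byte ≤ B = 4; zero-pad to 4 bytes: K' = 2b 00 00 00.
K' ⊕ ipad = 1d 36 36 36.  K' ⊕ opad = 77 5c 5c 5c.
Inner input = (K'⊕ipad) ∥ m = 1d 36 36 36 ∥ ad 3b a5 7b.
Inner hash: even-index sum = 421 mod 256 = 165; odd-index sum = 290 mod 256 = 34 → a5 22.
Outer input = (K'⊕opad) ∥ inner = 77 5c 5c 5c ∥ a5 22.
Outer hash (tag): even-index sum = 376 mod 256 = 120; odd-index sum = 218 mod 256 = 218 → 78 da.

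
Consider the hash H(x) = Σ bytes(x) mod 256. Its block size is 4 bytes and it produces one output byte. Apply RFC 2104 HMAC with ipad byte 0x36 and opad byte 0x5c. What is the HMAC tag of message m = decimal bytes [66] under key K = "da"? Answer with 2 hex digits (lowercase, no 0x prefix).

84

Key "da" = 64 61 is 2 bytes ≤ B = 4; zero-pad to 4 bytes: K' = 64 61 00 00.
K' ⊕ ipad = 52 57 36 36.  K' ⊕ opad = 38 3d 5c 5c.
Inner input = (K'⊕ipad) ∥ m = 52 57 36 36 ∥ 42.
Inner hash: sum = 82+87+54+54+66 = 343; mod 256 = 87 → 57.
Outer input = (K'⊕opad) ∥ inner = 38 3d 5c 5c ∥ 57.
Outer hash (tag): sum = 56+61+92+92+87 = 388; mod 256 = 132 → 84.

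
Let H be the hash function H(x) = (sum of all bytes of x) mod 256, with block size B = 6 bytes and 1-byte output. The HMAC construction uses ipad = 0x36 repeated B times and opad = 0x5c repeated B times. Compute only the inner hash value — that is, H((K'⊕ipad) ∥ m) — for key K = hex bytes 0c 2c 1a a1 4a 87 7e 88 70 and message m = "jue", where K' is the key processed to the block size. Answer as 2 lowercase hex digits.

Key hex bytes 0c 2c 1a a1 4a 87 7e 88 70 is 9 bytes > B = 6, so hash it first: H(key) = 3a, then zero-pad to 6 bytes: K' = 3a 00 00 00 00 00.
K' ⊕ ipad = 0c 36 36 36 36 36.
Inner input = 0c 36 36 36 36 36 ∥ 6a 75 65.
Inner hash: sum = 12+54+54+54+54+54+106+117+101 = 606; mod 256 = 94 → 5e.

5e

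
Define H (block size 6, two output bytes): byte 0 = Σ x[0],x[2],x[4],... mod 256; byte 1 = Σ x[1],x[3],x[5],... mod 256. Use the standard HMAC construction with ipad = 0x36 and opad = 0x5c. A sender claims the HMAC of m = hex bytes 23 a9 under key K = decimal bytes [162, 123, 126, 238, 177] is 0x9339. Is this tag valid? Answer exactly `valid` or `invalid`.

Key decimal bytes [162, 123, 126, 238, 177] = a2 7b 7e ee b1 is 5 bytes ≤ B = 6; zero-pad to 6 bytes: K' = a2 7b 7e ee b1 00.
K' ⊕ ipad = 94 4d 48 d8 87 36; K' ⊕ opad = fe 27 22 b2 ed 5c.
Inner hash: even-index sum = 390 mod 256 = 134; odd-index sum = 516 mod 256 = 4 → 86 04.
Outer hash (recomputed tag): even-index sum = 659 mod 256 = 147; odd-index sum = 313 mod 256 = 57 → 93 39.
Recomputed tag = 9339; claimed = 9339 → match.

valid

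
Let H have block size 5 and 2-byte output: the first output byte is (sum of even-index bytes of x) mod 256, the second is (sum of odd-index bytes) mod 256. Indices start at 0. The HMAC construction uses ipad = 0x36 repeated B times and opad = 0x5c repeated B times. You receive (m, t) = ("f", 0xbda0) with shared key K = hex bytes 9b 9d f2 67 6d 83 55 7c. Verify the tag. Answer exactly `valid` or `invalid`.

Key hex bytes 9b 9d f2 67 6d 83 55 7c is 8 bytes > B = 5, so hash it first: H(key) = 4f 03, then zero-pad to 5 bytes: K' = 4f 03 00 00 00.
K' ⊕ ipad = 79 35 36 36 36; K' ⊕ opad = 13 5f 5c 5c 5c.
Inner hash: even-index sum = 229 mod 256 = 229; odd-index sum = 209 mod 256 = 209 → e5 d1.
Outer hash (recomputed tag): even-index sum = 412 mod 256 = 156; odd-index sum = 416 mod 256 = 160 → 9c a0.
Recomputed tag = 9ca0; claimed = bda0 → mismatch.

invalid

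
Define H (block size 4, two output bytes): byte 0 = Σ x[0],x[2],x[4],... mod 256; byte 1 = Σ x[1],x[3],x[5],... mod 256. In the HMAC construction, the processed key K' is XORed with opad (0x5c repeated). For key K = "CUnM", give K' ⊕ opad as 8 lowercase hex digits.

Key "CUnM" = 43 55 6e 4d is exactly B = 4 bytes: K' = 43 55 6e 4d.
XOR each byte with 0x5c: 43⊕5c=1f, 55⊕5c=09, 6e⊕5c=32, 4d⊕5c=11.

1f093211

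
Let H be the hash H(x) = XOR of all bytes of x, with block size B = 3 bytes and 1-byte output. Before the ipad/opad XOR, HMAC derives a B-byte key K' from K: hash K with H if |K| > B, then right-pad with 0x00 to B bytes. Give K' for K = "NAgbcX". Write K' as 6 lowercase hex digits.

|K| = 6 > B = 3, so first hash the key.
H(K): XOR 4e⊕41⊕67⊕62⊕63⊕58 = 31.
Zero-pad H(K) = 31 to 3 bytes: K' = 31 00 00.

310000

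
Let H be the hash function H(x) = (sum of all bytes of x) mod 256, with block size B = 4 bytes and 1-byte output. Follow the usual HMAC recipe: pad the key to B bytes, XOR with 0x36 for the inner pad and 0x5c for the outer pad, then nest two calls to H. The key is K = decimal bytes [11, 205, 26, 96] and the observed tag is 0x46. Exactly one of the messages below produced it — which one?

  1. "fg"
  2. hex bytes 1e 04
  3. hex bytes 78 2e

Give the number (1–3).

2

Key decimal bytes [11, 205, 26, 96] = 0b cd 1a 60 is exactly B = 4 bytes: K' = 0b cd 1a 60.
K' ⊕ ipad = 3d fb 2c 56; K' ⊕ opad = 57 91 46 3c.
m1: inner = H(3d fb 2c 56 66 67) = 87; tag = H(57 91 46 3c 87) = f1
m2: inner = H(3d fb 2c 56 1e 04) = dc; tag = H(57 91 46 3c dc) = 46 ← matches
m3: inner = H(3d fb 2c 56 78 2e) = 60; tag = H(57 91 46 3c 60) = ca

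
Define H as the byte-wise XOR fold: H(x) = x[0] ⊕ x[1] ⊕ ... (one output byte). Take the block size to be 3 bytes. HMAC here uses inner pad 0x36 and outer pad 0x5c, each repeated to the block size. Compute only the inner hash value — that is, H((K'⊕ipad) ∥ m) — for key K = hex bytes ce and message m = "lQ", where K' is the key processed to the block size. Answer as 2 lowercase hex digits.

c5

Key hex bytes ce is 1 byte ≤ B = 3; zero-pad to 3 bytes: K' = ce 00 00.
K' ⊕ ipad = f8 36 36.
Inner input = f8 36 36 ∥ 6c 51.
Inner hash: XOR f8⊕36⊕36⊕6c⊕51 = c5.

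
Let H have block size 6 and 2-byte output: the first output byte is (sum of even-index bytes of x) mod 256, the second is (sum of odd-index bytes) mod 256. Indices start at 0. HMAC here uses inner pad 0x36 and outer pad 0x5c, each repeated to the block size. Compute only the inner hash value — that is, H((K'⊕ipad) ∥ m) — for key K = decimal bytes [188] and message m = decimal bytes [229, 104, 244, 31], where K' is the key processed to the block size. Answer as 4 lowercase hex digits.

cf29

Key decimal bytes [188] = bc is 1 byte ≤ B = 6; zero-pad to 6 bytes: K' = bc 00 00 00 00 00.
K' ⊕ ipad = 8a 36 36 36 36 36.
Inner input = 8a 36 36 36 36 36 ∥ e5 68 f4 1f.
Inner hash: even-index sum = 719 mod 256 = 207; odd-index sum = 297 mod 256 = 41 → cf 29.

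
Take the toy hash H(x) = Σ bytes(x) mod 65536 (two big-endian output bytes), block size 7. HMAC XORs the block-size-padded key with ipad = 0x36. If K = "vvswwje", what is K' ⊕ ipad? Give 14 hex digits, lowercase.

Key "vvswwje" = 76 76 73 77 77 6a 65 is exactly B = 7 bytes: K' = 76 76 73 77 77 6a 65.
XOR each byte with 0x36: 76⊕36=40, 76⊕36=40, 73⊕36=45, 77⊕36=41, 77⊕36=41, 6a⊕36=5c, 65⊕36=53.

40404541415c53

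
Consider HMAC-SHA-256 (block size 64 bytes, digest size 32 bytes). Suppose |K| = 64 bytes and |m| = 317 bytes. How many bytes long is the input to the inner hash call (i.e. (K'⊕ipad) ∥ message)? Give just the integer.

Key is 64 ≤ 64 bytes, zero-padded: |K'| = 64.
Inner input = (K'⊕ipad) ∥ m → 64 + 317 = 381 bytes.

381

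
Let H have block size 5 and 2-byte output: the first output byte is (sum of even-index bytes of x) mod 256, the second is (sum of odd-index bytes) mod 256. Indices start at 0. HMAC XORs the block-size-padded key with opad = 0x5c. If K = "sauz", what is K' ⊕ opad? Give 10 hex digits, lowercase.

Key "sauz" = 73 61 75 7a is 4 bytes ≤ B = 5; zero-pad to 5 bytes: K' = 73 61 75 7a 00.
XOR each byte with 0x5c: 73⊕5c=2f, 61⊕5c=3d, 75⊕5c=29, 7a⊕5c=26, 00⊕5c=5c.

2f3d29265c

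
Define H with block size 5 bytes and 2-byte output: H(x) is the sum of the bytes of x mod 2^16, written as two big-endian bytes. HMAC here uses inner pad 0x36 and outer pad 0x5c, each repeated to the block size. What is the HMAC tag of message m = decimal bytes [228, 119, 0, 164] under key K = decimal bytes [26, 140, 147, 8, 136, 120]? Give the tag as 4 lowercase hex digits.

Key decimal bytes [26, 140, 147, 8, 136, 120] = 1a 8c 93 08 88 78 is 6 bytes > B = 5, so hash it first: H(key) = 02 41, then zero-pad to 5 bytes: K' = 02 41 00 00 00.
K' ⊕ ipad = 34 77 36 36 36.  K' ⊕ opad = 5e 1d 5c 5c 5c.
Inner input = (K'⊕ipad) ∥ m = 34 77 36 36 36 ∥ e4 77 00 a4.
Inner hash: sum = 52+119+54+54+54+228+119+0+164 = 844 → 03 4c.
Outer input = (K'⊕opad) ∥ inner = 5e 1d 5c 5c 5c ∥ 03 4c.
Outer hash (tag): sum = 94+29+92+92+92+3+76 = 478 → 01 de.

01de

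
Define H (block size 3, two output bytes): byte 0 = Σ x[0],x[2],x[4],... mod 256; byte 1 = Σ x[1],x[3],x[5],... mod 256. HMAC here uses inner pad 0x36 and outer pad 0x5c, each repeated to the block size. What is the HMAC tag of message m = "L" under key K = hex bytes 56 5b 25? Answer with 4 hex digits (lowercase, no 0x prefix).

3c7a

Key hex bytes 56 5b 25 is exactly B = 3 bytes: K' = 56 5b 25.
K' ⊕ ipad = 60 6d 13.  K' ⊕ opad = 0a 07 79.
Inner input = (K'⊕ipad) ∥ m = 60 6d 13 ∥ 4c.
Inner hash: even-index sum = 115 mod 256 = 115; odd-index sum = 185 mod 256 = 185 → 73 b9.
Outer input = (K'⊕opad) ∥ inner = 0a 07 79 ∥ 73 b9.
Outer hash (tag): even-index sum = 316 mod 256 = 60; odd-index sum = 122 mod 256 = 122 → 3c 7a.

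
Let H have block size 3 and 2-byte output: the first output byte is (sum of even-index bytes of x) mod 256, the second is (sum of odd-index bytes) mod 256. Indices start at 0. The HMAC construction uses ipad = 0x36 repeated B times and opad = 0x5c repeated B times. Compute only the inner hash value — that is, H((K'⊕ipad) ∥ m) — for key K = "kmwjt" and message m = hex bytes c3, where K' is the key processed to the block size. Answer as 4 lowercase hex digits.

Key "kmwjt" = 6b 6d 77 6a 74 is 5 bytes > B = 3, so hash it first: H(key) = 56 d7, then zero-pad to 3 bytes: K' = 56 d7 00.
K' ⊕ ipad = 60 e1 36.
Inner input = 60 e1 36 ∥ c3.
Inner hash: even-index sum = 150 mod 256 = 150; odd-index sum = 420 mod 256 = 164 → 96 a4.

96a4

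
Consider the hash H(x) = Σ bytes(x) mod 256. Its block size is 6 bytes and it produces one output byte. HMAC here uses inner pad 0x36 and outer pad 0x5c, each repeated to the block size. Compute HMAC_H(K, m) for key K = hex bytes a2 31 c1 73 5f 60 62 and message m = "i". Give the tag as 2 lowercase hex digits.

Key hex bytes a2 31 c1 73 5f 60 62 is 7 bytes > B = 6, so hash it first: H(key) = 28, then zero-pad to 6 bytes: K' = 28 00 00 00 00 00.
K' ⊕ ipad = 1e 36 36 36 36 36.  K' ⊕ opad = 74 5c 5c 5c 5c 5c.
Inner input = (K'⊕ipad) ∥ m = 1e 36 36 36 36 36 ∥ 69.
Inner hash: sum = 30+54+54+54+54+54+105 = 405; mod 256 = 149 → 95.
Outer input = (K'⊕opad) ∥ inner = 74 5c 5c 5c 5c 5c ∥ 95.
Outer hash (tag): sum = 116+92+92+92+92+92+149 = 725; mod 256 = 213 → d5.

d5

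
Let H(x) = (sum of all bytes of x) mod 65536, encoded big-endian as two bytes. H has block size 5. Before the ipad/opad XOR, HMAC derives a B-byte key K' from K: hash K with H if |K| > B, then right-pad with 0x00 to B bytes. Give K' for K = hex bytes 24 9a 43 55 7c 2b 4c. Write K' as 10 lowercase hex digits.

0249000000

|K| = 7 > B = 5, so first hash the key.
H(K): sum = 36+154+67+85+124+43+76 = 585 → 02 49.
Zero-pad H(K) = 02 49 to 5 bytes: K' = 02 49 00 00 00.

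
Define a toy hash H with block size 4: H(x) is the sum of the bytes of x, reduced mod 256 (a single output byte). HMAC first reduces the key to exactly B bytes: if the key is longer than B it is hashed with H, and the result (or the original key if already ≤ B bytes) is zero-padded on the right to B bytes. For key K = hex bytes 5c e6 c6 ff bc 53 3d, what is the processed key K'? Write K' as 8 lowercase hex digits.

|K| = 7 > B = 4, so first hash the key.
H(K): sum = 92+230+198+255+188+83+61 = 1107; mod 256 = 83 → 53.
Zero-pad H(K) = 53 to 4 bytes: K' = 53 00 00 00.

53000000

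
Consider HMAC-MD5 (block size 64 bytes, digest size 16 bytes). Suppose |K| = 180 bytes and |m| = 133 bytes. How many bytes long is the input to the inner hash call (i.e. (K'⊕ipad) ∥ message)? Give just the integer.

197

Key is 180 > 64 bytes, so it is hashed to 16 bytes then zero-padded to 64: |K'| = 64.
Inner input = (K'⊕ipad) ∥ m → 64 + 133 = 197 bytes.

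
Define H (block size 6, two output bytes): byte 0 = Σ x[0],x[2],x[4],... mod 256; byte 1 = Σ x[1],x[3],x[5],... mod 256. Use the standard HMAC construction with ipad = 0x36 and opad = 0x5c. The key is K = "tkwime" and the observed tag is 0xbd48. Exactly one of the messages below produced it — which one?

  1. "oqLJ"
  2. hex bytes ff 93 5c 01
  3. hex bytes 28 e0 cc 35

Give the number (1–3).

2

Key "tkwime" = 74 6b 77 69 6d 65 is exactly B = 6 bytes: K' = 74 6b 77 69 6d 65.
K' ⊕ ipad = 42 5d 41 5f 5b 53; K' ⊕ opad = 28 37 2b 35 31 39.
m1: inner = H(42 5d 41 5f 5b 53 6f 71 4c 4a) = 99 ca; tag = H(28 37 2b 35 31 39 99 ca) = 1d6f
m2: inner = H(42 5d 41 5f 5b 53 ff 93 5c 01) = 39 a3; tag = H(28 37 2b 35 31 39 39 a3) = bd48 ← matches
m3: inner = H(42 5d 41 5f 5b 53 28 e0 cc 35) = d2 24; tag = H(28 37 2b 35 31 39 d2 24) = 56c9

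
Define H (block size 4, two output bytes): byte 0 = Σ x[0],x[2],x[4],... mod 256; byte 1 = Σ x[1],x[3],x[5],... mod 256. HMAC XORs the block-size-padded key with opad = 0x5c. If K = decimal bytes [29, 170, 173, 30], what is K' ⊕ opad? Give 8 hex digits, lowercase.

41f6f142

Key decimal bytes [29, 170, 173, 30] = 1d aa ad 1e is exactly B = 4 bytes: K' = 1d aa ad 1e.
XOR each byte with 0x5c: 1d⊕5c=41, aa⊕5c=f6, ad⊕5c=f1, 1e⊕5c=42.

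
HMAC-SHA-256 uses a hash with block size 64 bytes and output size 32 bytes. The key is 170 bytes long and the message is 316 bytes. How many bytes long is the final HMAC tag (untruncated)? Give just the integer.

32

The tag is one SHA-256 digest: 32 bytes.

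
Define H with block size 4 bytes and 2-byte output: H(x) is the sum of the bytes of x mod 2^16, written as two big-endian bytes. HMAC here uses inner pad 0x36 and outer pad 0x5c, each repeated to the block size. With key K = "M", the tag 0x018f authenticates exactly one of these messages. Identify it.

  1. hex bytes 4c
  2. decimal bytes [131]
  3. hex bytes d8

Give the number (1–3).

Key "M" = 4d is 1 byte ≤ B = 4; zero-pad to 4 bytes: K' = 4d 00 00 00.
K' ⊕ ipad = 7b 36 36 36; K' ⊕ opad = 11 5c 5c 5c.
m1: inner = H(7b 36 36 36 4c) = 01 69; tag = H(11 5c 5c 5c 01 69) = 018f ← matches
m2: inner = H(7b 36 36 36 83) = 01 a0; tag = H(11 5c 5c 5c 01 a0) = 01c6
m3: inner = H(7b 36 36 36 d8) = 01 f5; tag = H(11 5c 5c 5c 01 f5) = 021b

1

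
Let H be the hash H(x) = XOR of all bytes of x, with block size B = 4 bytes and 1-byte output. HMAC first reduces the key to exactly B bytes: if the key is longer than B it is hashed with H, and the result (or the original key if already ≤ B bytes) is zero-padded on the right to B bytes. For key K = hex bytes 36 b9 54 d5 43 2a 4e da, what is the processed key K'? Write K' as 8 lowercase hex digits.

|K| = 8 > B = 4, so first hash the key.
H(K): XOR 36⊕b9⊕54⊕d5⊕43⊕2a⊕4e⊕da = f3.
Zero-pad H(K) = f3 to 4 bytes: K' = f3 00 00 00.

f3000000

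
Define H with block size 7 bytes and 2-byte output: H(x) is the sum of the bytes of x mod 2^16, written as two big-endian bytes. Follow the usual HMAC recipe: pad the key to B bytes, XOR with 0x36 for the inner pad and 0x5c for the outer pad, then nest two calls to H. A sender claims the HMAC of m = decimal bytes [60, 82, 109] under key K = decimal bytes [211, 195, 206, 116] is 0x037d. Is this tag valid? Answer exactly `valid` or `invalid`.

Key decimal bytes [211, 195, 206, 116] = d3 c3 ce 74 is 4 bytes ≤ B = 7; zero-pad to 7 bytes: K' = d3 c3 ce 74 00 00 00.
K' ⊕ ipad = e5 f5 f8 42 36 36 36; K' ⊕ opad = 8f 9f 92 28 5c 5c 5c.
Inner hash: sum = 229+245+248+66+54+54+54+60+82+109 = 1201 → 04 b1.
Outer hash (recomputed tag): sum = 143+159+146+40+92+92+92+4+177 = 945 → 03 b1.
Recomputed tag = 03b1; claimed = 037d → mismatch.

invalid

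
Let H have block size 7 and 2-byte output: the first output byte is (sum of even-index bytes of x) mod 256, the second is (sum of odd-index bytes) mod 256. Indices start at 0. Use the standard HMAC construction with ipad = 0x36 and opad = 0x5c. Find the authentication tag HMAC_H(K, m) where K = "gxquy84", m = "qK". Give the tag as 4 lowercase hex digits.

Key "gxquy84" = 67 78 71 75 79 38 34 is exactly B = 7 bytes: K' = 67 78 71 75 79 38 34.
K' ⊕ ipad = 51 4e 47 43 4f 0e 02.  K' ⊕ opad = 3b 24 2d 29 25 64 68.
Inner input = (K'⊕ipad) ∥ m = 51 4e 47 43 4f 0e 02 ∥ 71 4b.
Inner hash: even-index sum = 308 mod 256 = 52; odd-index sum = 272 mod 256 = 16 → 34 10.
Outer input = (K'⊕opad) ∥ inner = 3b 24 2d 29 25 64 68 ∥ 34 10.
Outer hash (tag): even-index sum = 261 mod 256 = 5; odd-index sum = 229 mod 256 = 229 → 05 e5.

05e5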